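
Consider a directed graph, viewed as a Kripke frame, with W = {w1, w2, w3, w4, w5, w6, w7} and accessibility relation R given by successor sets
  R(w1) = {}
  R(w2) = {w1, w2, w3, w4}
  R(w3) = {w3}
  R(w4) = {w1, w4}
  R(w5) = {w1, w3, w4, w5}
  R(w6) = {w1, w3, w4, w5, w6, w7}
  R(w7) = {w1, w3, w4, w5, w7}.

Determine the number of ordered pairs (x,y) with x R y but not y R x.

16

Enumerating: (w2,w1), (w2,w3), (w2,w4), (w4,w1), (w5,w1), (w5,w3), (w5,w4), (w6,w1), (w6,w3), (w6,w4), (w6,w5), (w6,w7), (w7,w1), (w7,w3), (w7,w4), (w7,w5).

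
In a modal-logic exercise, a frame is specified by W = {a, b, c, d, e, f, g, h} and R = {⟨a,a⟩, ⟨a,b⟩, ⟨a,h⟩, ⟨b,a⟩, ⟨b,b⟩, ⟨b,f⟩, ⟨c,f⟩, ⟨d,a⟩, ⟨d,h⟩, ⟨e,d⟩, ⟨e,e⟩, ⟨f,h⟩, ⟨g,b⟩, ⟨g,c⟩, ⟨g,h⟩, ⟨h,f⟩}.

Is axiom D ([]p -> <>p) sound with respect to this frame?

The schema D characterises exactly the serial frames.
Serial: yes — every world has a successor (e.g. a R a).

Yes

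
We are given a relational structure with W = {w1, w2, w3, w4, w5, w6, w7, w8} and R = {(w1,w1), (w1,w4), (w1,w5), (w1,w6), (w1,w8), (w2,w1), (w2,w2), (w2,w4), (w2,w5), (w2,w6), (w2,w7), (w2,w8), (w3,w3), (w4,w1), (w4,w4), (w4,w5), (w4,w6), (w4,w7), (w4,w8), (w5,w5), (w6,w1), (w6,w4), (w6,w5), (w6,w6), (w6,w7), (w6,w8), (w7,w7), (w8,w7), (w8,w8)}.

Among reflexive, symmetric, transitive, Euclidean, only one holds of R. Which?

reflexive

Reflexive: yes — every world is R-related to itself.
Symmetric: no — w1 R w5 but not w5 R w1.
Transitive: no — w1 R w4 and w4 R w7, but not w1 R w7.
Euclidean: no — w1 R w5 and w1 R w4, but not w5 R w4.
Only reflexive holds.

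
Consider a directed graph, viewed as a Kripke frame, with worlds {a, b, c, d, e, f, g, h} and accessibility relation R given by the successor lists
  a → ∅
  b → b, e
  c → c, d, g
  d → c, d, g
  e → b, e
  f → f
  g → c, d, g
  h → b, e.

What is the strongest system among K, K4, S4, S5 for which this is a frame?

Transitive (axiom 4): yes — every two-step R-path is closed by a direct edge.
Reflexive (axiom T): no — a is not related to itself.
Euclidean (axiom 5): yes — any two successors of a common world are R-related.
So F validates K, K4; S4 would additionally require R to be reflexive. The strongest is K4.

K4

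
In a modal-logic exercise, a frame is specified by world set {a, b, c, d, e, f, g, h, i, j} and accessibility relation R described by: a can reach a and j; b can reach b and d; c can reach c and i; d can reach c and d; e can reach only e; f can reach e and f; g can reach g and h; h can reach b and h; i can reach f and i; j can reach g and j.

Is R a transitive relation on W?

No

Transitive: no — a R j and j R g, but not a R g.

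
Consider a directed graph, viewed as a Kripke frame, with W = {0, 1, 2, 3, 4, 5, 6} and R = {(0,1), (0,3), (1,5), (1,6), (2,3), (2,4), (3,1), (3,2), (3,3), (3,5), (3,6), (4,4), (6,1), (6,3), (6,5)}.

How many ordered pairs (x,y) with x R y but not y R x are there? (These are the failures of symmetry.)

Enumerating: (0,1), (0,3), (1,5), (2,4), (3,1), (3,5), (6,5).

7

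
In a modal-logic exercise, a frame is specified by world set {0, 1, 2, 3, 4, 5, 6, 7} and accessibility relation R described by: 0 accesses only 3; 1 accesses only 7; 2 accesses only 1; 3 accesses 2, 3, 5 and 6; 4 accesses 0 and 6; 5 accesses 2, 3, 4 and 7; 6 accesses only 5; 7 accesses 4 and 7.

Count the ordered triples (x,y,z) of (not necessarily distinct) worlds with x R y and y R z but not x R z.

Enumerating: (0,3,2), (0,3,5), (0,3,6), (1,7,4), (2,1,7), (3,2,1), (3,5,4), (3,5,7), (4,0,3), (4,6,5), (5,2,1), (5,3,5), … and 9 more.
Total: 21.

21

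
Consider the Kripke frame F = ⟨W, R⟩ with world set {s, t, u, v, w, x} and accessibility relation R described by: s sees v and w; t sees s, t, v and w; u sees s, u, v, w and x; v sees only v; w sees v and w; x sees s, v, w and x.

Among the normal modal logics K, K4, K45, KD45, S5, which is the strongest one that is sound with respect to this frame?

K4

Transitive (axiom 4): yes — every two-step R-path is closed by a direct edge.
Euclidean (axiom 5): no — s R v and s R w, but not v R w.
Serial (axiom D): yes — every world has a successor (e.g. s R v).
Reflexive (axiom T): no — s is not related to itself.
So F validates K, K4; K45 would additionally require R to be Euclidean. The strongest is K4.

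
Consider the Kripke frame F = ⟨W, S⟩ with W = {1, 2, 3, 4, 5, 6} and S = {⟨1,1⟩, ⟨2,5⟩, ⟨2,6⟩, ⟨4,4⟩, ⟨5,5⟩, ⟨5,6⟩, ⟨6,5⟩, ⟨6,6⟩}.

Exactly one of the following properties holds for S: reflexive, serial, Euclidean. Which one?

Euclidean

Reflexive: no — 2 is not related to itself.
Serial: no — 3 has no S-successor.
Euclidean: yes — any two successors of a common world are S-related.
Only Euclidean holds.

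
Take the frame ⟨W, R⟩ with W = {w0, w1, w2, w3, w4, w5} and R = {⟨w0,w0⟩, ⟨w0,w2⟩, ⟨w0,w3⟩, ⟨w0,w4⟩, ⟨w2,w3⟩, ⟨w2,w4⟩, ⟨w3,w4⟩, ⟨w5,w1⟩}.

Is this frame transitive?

Yes

Transitive: yes — every two-step R-path is closed by a direct edge.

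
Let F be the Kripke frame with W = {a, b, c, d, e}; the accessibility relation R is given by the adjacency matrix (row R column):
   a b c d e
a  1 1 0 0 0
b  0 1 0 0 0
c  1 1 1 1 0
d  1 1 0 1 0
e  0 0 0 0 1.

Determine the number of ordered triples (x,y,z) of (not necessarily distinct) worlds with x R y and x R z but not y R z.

Enumerating: (a,b,a), (c,a,c), (c,a,d), (c,b,a), (c,b,c), (c,b,d), (c,d,c), (d,a,d), (d,b,a), (d,b,d).

10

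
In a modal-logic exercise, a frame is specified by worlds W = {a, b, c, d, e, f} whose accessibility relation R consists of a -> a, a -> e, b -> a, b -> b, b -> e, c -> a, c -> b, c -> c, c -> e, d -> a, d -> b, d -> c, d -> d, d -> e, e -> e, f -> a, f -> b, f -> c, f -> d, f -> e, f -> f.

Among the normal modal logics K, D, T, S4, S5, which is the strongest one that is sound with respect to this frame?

Serial (axiom D): yes — every world has a successor (e.g. a R a).
Reflexive (axiom T): yes — every world is R-related to itself.
Transitive (axiom 4): yes — every two-step R-path is closed by a direct edge.
Euclidean (axiom 5): no — b R e and b R a, but not e R a.
So F validates K, D, T, S4; S5 would additionally require R to be Euclidean. The strongest is S4.

S4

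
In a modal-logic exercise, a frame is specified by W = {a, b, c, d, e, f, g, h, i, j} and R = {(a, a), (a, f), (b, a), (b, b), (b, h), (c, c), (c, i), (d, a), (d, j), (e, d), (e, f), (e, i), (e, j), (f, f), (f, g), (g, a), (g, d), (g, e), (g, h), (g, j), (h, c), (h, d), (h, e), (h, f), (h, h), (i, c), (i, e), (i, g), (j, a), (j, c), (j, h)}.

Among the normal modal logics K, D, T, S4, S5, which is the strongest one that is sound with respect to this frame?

Serial (axiom D): yes — every world has a successor (e.g. a R a).
Reflexive (axiom T): no — d is not related to itself.
Transitive (axiom 4): no — a R f and f R g, but not a R g.
Euclidean (axiom 5): no — b R a and b R h, but not a R h.
So F validates K, D; T would additionally require R to be reflexive. The strongest is D.

D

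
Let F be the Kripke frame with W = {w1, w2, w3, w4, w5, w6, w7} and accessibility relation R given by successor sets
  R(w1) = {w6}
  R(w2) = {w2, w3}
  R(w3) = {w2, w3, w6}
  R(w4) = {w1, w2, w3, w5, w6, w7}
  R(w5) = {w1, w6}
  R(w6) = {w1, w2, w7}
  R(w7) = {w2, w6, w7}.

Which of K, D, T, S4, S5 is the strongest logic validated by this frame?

Serial (axiom D): yes — every world has a successor (e.g. w1 R w6).
Reflexive (axiom T): no — w1 is not related to itself.
Transitive (axiom 4): no — w1 R w6 and w6 R w2, but not w1 R w2.
Euclidean (axiom 5): no — w3 R w2 and w3 R w6, but not w2 R w6.
So F validates K, D; T would additionally require R to be reflexive. The strongest is D.

D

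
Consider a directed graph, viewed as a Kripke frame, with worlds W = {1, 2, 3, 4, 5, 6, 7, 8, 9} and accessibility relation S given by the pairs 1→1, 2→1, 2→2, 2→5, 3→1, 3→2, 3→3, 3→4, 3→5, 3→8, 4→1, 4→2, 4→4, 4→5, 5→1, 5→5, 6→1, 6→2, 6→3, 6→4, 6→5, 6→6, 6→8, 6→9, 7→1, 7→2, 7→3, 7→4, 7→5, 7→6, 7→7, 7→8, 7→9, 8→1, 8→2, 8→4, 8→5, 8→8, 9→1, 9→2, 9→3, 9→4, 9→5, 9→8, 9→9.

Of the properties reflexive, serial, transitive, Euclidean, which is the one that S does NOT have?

Euclidean

Reflexive: yes — every world is S-related to itself.
Serial: yes — every world has a successor (e.g. 1 S 1).
Transitive: yes — every two-step S-path is closed by a direct edge.
Euclidean: no — 2 S 1 and 2 S 5, but not 1 S 5.
Only Euclidean fails.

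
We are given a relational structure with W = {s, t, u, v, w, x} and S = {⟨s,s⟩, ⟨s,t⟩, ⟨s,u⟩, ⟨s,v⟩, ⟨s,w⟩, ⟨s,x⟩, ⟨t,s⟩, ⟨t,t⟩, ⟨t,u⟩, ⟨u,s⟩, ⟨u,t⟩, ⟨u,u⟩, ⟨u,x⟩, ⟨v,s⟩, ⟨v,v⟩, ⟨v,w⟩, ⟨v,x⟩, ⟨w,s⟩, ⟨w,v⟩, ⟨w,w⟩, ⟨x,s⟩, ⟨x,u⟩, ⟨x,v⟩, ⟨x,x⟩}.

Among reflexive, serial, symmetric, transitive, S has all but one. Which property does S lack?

transitive

Reflexive: yes — every world is S-related to itself.
Serial: yes — every world has a successor (e.g. s S s).
Symmetric: yes — every pair in S has its reverse in S.
Transitive: no — t S s and s S v, but not t S v.
Only transitive fails.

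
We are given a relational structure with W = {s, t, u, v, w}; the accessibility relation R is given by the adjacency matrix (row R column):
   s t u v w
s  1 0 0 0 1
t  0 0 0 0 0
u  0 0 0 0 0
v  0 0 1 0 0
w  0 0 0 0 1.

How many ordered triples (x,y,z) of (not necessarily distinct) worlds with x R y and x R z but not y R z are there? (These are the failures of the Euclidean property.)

Enumerating: (s,w,s), (v,u,u).

2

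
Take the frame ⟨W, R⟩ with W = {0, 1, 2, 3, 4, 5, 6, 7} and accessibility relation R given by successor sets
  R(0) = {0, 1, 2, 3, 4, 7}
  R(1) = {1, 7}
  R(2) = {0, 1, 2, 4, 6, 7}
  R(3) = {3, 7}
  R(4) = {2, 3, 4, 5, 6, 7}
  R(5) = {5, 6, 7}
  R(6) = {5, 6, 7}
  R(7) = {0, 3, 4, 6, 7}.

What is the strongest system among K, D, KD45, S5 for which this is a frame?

D

Serial (axiom D): yes — every world has a successor (e.g. 0 R 0).
Euclidean (axiom 5): no — 0 R 1 and 0 R 2, but not 1 R 2.
Transitive (axiom 4): no — 0 R 2 and 2 R 6, but not 0 R 6.
Reflexive (axiom T): yes — every world is R-related to itself.
So F validates K, D; KD45 would additionally require R to be Euclidean and transitive. The strongest is D.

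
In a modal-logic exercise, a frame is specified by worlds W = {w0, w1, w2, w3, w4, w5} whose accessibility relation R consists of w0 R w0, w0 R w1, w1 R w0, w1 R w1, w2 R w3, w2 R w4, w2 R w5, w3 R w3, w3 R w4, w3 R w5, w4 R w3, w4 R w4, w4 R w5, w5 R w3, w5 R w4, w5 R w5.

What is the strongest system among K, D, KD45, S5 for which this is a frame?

KD45

Serial (axiom D): yes — every world has a successor (e.g. w0 R w0).
Euclidean (axiom 5): yes — any two successors of a common world are R-related.
Transitive (axiom 4): yes — every two-step R-path is closed by a direct edge.
Reflexive (axiom T): no — w2 is not related to itself.
So F validates K, D, KD45; S5 would additionally require R to be reflexive. The strongest is KD45.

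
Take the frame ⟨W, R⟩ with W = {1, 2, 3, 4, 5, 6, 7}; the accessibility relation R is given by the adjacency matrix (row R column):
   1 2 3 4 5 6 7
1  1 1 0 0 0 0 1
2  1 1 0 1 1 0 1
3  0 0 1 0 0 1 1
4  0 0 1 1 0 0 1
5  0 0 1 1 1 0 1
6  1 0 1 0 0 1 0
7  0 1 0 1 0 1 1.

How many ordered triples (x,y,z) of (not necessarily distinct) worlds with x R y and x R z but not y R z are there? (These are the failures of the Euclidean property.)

Enumerating: (1,7,1), (2,1,4), (2,1,5), (2,4,1), (2,4,2), (2,4,5), (2,5,1), (2,5,2), (2,7,1), (2,7,5), (3,6,7), (3,7,3), … and 16 more.
Total: 28.

28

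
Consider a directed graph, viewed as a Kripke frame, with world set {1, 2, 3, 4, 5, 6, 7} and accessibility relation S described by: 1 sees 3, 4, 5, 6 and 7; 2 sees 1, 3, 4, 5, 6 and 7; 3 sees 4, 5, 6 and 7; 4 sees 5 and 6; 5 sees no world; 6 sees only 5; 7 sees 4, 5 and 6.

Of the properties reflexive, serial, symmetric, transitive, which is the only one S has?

transitive

Reflexive: no — 1 is not related to itself.
Serial: no — 5 has no S-successor.
Symmetric: no — 1 S 3 but not 3 S 1.
Transitive: yes — every two-step S-path is closed by a direct edge.
Only transitive holds.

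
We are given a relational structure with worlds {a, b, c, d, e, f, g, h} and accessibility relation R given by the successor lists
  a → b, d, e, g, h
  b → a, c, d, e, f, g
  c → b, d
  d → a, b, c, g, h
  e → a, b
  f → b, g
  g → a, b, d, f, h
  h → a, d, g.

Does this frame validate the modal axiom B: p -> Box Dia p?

Yes

By correspondence theory, B is valid on a frame iff R is symmetric.
Symmetric: yes — every pair in R has its reverse in R.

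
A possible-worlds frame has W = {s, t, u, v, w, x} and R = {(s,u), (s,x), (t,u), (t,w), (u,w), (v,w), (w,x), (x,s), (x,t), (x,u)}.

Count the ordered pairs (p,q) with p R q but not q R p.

8

Enumerating: (s,u), (t,u), (t,w), (u,w), (v,w), (w,x), (x,t), (x,u).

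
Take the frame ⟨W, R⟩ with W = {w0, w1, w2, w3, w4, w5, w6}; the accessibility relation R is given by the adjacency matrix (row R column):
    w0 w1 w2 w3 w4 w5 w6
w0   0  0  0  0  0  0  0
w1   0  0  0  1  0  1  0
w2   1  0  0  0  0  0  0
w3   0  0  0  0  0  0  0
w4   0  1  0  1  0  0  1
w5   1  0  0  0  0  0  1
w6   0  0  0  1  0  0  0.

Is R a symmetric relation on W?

No

Symmetric: no — w1 R w3 but not w3 R w1.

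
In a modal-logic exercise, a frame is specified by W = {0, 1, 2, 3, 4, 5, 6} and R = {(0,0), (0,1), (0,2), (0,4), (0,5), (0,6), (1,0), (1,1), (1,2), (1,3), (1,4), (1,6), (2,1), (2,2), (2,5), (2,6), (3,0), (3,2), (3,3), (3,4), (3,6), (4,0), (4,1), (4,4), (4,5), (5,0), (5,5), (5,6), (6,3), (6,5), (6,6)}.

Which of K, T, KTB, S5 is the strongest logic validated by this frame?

Reflexive (axiom T): yes — every world is R-related to itself.
Symmetric (axiom B): no — 0 R 2 but not 2 R 0.
Euclidean (axiom 5): no — 0 R 1 and 0 R 5, but not 1 R 5.
So F validates K, T; KTB would additionally require R to be symmetric. The strongest is T.

T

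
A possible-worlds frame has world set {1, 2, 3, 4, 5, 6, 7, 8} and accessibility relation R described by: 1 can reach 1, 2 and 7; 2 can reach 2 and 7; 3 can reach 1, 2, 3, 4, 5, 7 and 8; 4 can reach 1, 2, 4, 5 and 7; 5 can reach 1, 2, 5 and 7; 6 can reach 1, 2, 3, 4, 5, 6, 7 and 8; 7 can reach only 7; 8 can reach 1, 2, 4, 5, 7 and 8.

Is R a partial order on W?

Yes

Reflexive: yes — every world is R-related to itself.
Transitive: yes — every two-step R-path is closed by a direct edge.
Antisymmetric: yes — no distinct pair is related both ways.
So R is a partial order.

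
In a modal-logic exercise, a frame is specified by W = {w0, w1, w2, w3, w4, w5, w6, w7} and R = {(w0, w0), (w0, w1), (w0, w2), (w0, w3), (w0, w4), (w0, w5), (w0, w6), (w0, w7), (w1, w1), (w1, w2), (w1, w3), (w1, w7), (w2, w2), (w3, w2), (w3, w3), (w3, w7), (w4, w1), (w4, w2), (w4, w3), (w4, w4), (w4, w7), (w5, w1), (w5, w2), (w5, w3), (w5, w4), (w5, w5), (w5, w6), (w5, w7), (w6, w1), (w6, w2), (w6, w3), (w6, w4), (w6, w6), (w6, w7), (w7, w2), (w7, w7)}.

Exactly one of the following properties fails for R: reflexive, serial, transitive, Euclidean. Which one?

Reflexive: yes — every world is R-related to itself.
Serial: yes — every world has a successor (e.g. w0 R w0).
Transitive: yes — every two-step R-path is closed by a direct edge.
Euclidean: no — w0 R w1 and w0 R w4, but not w1 R w4.
Only Euclidean fails.

Euclidean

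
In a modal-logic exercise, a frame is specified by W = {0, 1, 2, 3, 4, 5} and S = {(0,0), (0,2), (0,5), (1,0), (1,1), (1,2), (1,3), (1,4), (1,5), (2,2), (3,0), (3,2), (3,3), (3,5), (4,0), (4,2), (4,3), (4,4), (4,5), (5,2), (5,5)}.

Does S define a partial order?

Reflexive: yes — every world is S-related to itself.
Transitive: yes — every two-step S-path is closed by a direct edge.
Antisymmetric: yes — no distinct pair is related both ways.
So S is a partial order.

Yes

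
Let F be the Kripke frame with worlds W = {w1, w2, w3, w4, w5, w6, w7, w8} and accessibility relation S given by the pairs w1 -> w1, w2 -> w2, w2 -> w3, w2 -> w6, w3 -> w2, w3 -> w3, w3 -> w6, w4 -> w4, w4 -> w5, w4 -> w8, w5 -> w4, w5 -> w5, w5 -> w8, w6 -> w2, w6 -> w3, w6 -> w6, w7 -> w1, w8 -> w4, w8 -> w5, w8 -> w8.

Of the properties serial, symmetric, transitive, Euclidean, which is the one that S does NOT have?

symmetric

Serial: yes — every world has a successor (e.g. w1 S w1).
Symmetric: no — w7 S w1 but not w1 S w7.
Transitive: yes — every two-step S-path is closed by a direct edge.
Euclidean: yes — any two successors of a common world are S-related.
Only symmetric fails.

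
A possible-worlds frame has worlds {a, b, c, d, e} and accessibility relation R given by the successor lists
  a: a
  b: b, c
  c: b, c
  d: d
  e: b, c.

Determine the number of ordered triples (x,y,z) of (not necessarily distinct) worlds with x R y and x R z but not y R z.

0

R is Euclidean; there are no such tuples.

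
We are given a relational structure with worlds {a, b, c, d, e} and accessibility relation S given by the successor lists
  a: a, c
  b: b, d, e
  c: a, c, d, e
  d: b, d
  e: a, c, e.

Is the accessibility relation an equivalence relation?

Reflexive: yes — every world is S-related to itself.
Symmetric: no — b S e but not e S b.
Transitive: no — a S c and c S d, but not a S d.
So S is not an equivalence relation.

No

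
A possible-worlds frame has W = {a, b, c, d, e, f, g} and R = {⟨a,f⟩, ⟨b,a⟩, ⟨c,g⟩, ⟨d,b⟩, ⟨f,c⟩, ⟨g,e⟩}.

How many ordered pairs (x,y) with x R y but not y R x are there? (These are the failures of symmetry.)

6

Enumerating: (a,f), (b,a), (c,g), (d,b), (f,c), (g,e).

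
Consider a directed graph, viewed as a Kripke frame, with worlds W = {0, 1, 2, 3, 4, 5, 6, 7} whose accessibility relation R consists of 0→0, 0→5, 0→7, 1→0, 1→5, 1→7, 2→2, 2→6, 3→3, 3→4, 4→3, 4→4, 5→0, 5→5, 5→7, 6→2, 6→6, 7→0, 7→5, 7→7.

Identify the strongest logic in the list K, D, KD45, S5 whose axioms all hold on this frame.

KD45

Serial (axiom D): yes — every world has a successor (e.g. 0 R 0).
Euclidean (axiom 5): yes — any two successors of a common world are R-related.
Transitive (axiom 4): yes — every two-step R-path is closed by a direct edge.
Reflexive (axiom T): no — 1 is not related to itself.
So F validates K, D, KD45; S5 would additionally require R to be reflexive. The strongest is KD45.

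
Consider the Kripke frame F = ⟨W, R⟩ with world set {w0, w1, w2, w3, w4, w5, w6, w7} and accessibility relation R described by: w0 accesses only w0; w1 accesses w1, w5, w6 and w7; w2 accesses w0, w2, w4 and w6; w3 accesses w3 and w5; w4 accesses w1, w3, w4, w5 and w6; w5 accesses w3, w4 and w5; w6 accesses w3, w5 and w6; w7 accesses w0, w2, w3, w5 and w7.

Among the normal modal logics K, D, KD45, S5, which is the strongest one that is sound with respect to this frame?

D

Serial (axiom D): yes — every world has a successor (e.g. w0 R w0).
Euclidean (axiom 5): no — w1 R w5 and w1 R w6, but not w5 R w6.
Transitive (axiom 4): no — w1 R w5 and w5 R w3, but not w1 R w3.
Reflexive (axiom T): yes — every world is R-related to itself.
So F validates K, D; KD45 would additionally require R to be Euclidean and transitive. The strongest is D.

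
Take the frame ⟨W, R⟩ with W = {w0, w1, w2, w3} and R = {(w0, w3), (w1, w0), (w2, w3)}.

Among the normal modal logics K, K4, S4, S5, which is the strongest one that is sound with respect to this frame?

K

Transitive (axiom 4): no — w1 R w0 and w0 R w3, but not w1 R w3.
Reflexive (axiom T): no — w0 is not related to itself.
Euclidean (axiom 5): no — w0 R w3 and w0 R w3, but not w3 R w3.
So F validates K; K4 would additionally require R to be transitive. The strongest is K.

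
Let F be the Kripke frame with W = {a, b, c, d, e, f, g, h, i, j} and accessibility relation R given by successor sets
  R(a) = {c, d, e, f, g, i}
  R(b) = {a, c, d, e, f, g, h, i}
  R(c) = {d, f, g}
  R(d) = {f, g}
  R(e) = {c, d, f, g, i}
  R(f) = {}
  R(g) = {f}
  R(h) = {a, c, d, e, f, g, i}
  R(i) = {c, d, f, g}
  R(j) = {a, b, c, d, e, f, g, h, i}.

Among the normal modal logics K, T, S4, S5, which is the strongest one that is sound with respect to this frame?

Reflexive (axiom T): no — a is not related to itself.
Transitive (axiom 4): yes — every two-step R-path is closed by a direct edge.
Euclidean (axiom 5): no — a R c and a R e, but not c R e.
So F validates K; T would additionally require R to be reflexive. The strongest is K.

K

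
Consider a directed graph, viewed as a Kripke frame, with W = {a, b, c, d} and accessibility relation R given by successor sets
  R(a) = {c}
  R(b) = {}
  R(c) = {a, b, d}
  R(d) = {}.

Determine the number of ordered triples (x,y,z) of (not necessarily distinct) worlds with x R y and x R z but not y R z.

10

Enumerating: (a,c,c), (c,a,a), (c,a,b), (c,a,d), (c,b,a), (c,b,b), (c,b,d), (c,d,a), (c,d,b), (c,d,d).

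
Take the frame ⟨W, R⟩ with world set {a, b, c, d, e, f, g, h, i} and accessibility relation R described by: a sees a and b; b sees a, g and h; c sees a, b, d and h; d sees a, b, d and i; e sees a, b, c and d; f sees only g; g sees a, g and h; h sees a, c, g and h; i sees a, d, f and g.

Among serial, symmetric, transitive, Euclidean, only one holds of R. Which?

Serial: yes — every world has a successor (e.g. a R a).
Symmetric: no — b R g but not g R b.
Transitive: no — a R b and b R g, but not a R g.
Euclidean: no — b R a and b R g, but not a R g.
Only serial holds.

serial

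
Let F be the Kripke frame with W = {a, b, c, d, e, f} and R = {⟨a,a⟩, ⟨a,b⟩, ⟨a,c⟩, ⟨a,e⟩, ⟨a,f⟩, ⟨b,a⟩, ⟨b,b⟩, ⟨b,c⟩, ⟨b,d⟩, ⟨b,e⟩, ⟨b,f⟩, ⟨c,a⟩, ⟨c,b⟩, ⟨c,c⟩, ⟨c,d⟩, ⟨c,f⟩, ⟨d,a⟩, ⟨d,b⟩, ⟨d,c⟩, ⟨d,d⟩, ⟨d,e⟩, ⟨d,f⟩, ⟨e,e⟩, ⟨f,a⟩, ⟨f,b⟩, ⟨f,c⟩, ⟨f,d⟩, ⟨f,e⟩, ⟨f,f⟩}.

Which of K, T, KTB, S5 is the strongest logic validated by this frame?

T

Reflexive (axiom T): yes — every world is R-related to itself.
Symmetric (axiom B): no — a R e but not e R a.
Euclidean (axiom 5): no — a R c and a R e, but not c R e.
So F validates K, T; KTB would additionally require R to be symmetric. The strongest is T.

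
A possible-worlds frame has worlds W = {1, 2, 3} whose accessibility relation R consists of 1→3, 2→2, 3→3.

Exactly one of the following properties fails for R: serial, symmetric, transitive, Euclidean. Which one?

Serial: yes — every world has a successor (e.g. 1 R 3).
Symmetric: no — 1 R 3 but not 3 R 1.
Transitive: yes — every two-step R-path is closed by a direct edge.
Euclidean: yes — any two successors of a common world are R-related.
Only symmetric fails.

symmetric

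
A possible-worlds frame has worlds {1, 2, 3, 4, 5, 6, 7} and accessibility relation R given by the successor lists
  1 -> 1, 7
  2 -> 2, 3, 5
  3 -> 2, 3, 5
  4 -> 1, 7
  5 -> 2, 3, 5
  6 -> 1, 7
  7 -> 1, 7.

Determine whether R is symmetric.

Symmetric: no — 4 R 1 but not 1 R 4.

No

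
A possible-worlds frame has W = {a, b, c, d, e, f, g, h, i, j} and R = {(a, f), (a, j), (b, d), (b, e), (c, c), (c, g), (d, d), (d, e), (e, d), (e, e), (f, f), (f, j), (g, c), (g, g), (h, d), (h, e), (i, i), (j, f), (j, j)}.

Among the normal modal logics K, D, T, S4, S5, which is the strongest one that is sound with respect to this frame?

D

Serial (axiom D): yes — every world has a successor (e.g. a R f).
Reflexive (axiom T): no — a is not related to itself.
Transitive (axiom 4): yes — every two-step R-path is closed by a direct edge.
Euclidean (axiom 5): yes — any two successors of a common world are R-related.
So F validates K, D; T would additionally require R to be reflexive. The strongest is D.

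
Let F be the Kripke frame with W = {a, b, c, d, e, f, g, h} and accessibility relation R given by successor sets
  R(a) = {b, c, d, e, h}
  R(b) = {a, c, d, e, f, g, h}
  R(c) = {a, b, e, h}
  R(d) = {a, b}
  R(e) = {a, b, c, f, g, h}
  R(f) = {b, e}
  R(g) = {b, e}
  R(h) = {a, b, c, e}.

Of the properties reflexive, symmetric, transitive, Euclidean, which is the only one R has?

Reflexive: no — a is not related to itself.
Symmetric: yes — every pair in R has its reverse in R.
Transitive: no — a R b and b R f, but not a R f.
Euclidean: no — a R c and a R d, but not c R d.
Only symmetric holds.

symmetric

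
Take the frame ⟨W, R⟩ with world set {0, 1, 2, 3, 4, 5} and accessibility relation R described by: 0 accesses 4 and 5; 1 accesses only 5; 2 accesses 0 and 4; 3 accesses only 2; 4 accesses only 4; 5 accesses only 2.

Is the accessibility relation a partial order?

No

Reflexive: no — 0 is not related to itself.
Transitive: no — 0 R 5 and 5 R 2, but not 0 R 2.
Antisymmetric: yes — no distinct pair is related both ways.
So R is not a partial order.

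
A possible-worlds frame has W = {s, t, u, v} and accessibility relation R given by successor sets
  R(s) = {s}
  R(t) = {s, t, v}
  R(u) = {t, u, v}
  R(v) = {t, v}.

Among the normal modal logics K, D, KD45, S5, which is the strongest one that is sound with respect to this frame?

Serial (axiom D): yes — every world has a successor (e.g. s R s).
Euclidean (axiom 5): no — t R s and t R v, but not s R v.
Transitive (axiom 4): no — u R t and t R s, but not u R s.
Reflexive (axiom T): yes — every world is R-related to itself.
So F validates K, D; KD45 would additionally require R to be Euclidean and transitive. The strongest is D.

D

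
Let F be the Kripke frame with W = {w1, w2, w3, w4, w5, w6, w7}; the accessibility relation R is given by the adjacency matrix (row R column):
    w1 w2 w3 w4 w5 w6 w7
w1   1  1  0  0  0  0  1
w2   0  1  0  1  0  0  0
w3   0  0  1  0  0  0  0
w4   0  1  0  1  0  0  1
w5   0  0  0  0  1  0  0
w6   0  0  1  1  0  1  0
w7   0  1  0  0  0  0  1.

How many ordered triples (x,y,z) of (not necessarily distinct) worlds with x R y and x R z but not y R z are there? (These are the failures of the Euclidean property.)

Enumerating: (w1,w2,w1), (w1,w2,w7), (w1,w7,w1), (w4,w2,w7), (w4,w7,w4), (w6,w3,w4), (w6,w3,w6), (w6,w4,w3), (w6,w4,w6), (w7,w2,w7).

10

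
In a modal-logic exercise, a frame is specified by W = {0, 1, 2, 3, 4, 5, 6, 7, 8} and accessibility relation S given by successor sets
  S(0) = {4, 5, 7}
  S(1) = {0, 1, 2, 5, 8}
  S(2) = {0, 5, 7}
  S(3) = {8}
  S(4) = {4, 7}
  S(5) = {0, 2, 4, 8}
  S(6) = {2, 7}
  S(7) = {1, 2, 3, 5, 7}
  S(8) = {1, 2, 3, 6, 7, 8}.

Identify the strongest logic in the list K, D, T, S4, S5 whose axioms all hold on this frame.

Serial (axiom D): yes — every world has a successor (e.g. 0 S 4).
Reflexive (axiom T): no — 0 is not related to itself.
Transitive (axiom 4): no — 0 S 5 and 5 S 2, but not 0 S 2.
Euclidean (axiom 5): no — 0 S 4 and 0 S 5, but not 4 S 5.
So F validates K, D; T would additionally require S to be reflexive. The strongest is D.

D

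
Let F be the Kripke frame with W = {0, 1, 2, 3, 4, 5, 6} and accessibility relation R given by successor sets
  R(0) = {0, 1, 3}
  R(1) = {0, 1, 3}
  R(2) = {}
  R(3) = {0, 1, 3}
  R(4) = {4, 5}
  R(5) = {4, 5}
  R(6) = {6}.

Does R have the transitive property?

Transitive: yes — every two-step R-path is closed by a direct edge.

Yes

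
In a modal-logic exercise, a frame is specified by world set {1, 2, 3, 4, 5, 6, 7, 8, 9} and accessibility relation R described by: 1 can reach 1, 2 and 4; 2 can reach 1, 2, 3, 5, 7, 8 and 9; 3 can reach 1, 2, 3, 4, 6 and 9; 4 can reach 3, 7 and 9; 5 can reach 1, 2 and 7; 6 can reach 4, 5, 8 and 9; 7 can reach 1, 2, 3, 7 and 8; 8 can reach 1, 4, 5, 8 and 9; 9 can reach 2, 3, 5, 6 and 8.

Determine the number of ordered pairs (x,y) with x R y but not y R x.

Enumerating: (1,4), (2,8), (3,1), (3,6), (4,7), (4,9), (5,1), (5,7), (6,4), (6,5), (6,8), (7,1), (7,3), (7,8), (8,1), (8,4), (8,5), (9,5).

18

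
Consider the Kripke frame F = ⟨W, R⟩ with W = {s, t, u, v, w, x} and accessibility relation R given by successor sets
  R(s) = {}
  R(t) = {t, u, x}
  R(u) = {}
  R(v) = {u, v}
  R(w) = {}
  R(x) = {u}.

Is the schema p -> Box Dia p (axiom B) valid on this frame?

By correspondence theory, B is valid on a frame iff R is symmetric.
Symmetric: no — t R u but not u R t.

No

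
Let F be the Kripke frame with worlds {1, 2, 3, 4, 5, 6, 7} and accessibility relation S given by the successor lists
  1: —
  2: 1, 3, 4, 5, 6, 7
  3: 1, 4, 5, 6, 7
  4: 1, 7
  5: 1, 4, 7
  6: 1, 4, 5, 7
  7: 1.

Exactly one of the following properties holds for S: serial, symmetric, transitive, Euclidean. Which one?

transitive

Serial: no — 1 has no S-successor.
Symmetric: no — 2 S 1 but not 1 S 2.
Transitive: yes — every two-step S-path is closed by a direct edge.
Euclidean: no — 2 S 1 and 2 S 3, but not 1 S 3.
Only transitive holds.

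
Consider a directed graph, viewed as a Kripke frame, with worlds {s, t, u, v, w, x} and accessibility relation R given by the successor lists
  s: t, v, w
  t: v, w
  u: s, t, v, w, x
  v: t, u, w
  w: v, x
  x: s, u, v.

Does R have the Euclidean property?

Euclidean: no — s R w and s R t, but not w R t.

No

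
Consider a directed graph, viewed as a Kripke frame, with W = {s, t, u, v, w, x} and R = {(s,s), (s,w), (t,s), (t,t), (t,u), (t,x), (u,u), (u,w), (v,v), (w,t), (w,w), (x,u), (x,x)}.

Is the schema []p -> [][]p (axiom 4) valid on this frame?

No

By correspondence theory, 4 is valid on a frame iff R is transitive.
Transitive: no — s R w and w R t, but not s R t.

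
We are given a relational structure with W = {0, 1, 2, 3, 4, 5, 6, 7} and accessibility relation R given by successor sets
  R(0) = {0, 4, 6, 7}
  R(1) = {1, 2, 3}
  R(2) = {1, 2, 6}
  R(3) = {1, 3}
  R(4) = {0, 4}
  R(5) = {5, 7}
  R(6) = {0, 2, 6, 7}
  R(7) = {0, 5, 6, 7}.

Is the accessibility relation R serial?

Yes

Serial: yes — every world has a successor (e.g. 0 R 0).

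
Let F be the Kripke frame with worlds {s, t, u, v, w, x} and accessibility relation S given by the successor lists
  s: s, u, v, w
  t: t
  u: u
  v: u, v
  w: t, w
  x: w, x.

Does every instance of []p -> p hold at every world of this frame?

Yes

Axiom T corresponds to the accessibility relation being reflexive.
Reflexive: yes — every world is S-related to itself.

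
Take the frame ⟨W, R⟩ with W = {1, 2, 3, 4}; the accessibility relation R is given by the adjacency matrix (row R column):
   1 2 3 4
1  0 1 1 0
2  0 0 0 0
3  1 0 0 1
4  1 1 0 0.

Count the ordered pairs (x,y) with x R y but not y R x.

Enumerating: (1,2), (3,4), (4,1), (4,2).

4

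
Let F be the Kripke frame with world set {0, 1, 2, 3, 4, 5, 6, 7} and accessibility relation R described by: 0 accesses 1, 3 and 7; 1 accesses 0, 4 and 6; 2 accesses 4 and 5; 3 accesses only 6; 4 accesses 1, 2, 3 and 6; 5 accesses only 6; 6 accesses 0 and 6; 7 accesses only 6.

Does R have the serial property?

Yes

Serial: yes — every world has a successor (e.g. 0 R 1).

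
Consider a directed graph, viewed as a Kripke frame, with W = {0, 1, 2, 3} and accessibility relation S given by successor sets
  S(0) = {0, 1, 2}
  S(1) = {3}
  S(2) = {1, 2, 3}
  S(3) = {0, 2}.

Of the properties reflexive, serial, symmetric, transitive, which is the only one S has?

Reflexive: no — 1 is not related to itself.
Serial: yes — every world has a successor (e.g. 0 S 0).
Symmetric: no — 0 S 1 but not 1 S 0.
Transitive: no — 0 S 1 and 1 S 3, but not 0 S 3.
Only serial holds.

serial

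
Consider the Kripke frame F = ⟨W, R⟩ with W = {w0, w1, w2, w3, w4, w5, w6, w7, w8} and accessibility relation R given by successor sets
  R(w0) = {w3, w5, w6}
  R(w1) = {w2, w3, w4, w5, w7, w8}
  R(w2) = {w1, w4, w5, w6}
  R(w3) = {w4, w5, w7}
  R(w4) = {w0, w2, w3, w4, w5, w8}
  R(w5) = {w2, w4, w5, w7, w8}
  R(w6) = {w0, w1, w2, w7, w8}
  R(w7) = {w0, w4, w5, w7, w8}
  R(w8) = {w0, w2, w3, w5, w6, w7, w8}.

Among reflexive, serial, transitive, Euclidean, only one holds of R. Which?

Reflexive: no — w0 is not related to itself.
Serial: yes — every world has a successor (e.g. w0 R w3).
Transitive: no — w0 R w3 and w3 R w4, but not w0 R w4.
Euclidean: no — w0 R w3 and w0 R w6, but not w3 R w6.
Only serial holds.

serial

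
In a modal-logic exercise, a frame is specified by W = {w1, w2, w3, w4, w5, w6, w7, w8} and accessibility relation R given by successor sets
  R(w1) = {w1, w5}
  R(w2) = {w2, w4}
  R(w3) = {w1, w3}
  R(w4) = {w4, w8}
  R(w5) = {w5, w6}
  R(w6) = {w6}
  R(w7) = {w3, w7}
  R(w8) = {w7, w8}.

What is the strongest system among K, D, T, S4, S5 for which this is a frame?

T

Serial (axiom D): yes — every world has a successor (e.g. w1 R w1).
Reflexive (axiom T): yes — every world is R-related to itself.
Transitive (axiom 4): no — w1 R w5 and w5 R w6, but not w1 R w6.
Euclidean (axiom 5): no — w1 R w5 and w1 R w1, but not w5 R w1.
So F validates K, D, T; S4 would additionally require R to be transitive. The strongest is T.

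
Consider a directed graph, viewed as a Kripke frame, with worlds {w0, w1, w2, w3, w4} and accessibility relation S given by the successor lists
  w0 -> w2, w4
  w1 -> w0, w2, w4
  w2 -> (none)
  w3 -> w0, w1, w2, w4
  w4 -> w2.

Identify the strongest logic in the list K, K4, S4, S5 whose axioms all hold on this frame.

Transitive (axiom 4): yes — every two-step S-path is closed by a direct edge.
Reflexive (axiom T): no — w0 is not related to itself.
Euclidean (axiom 5): no — w0 S w2 and w0 S w4, but not w2 S w4.
So F validates K, K4; S4 would additionally require S to be reflexive. The strongest is K4.

K4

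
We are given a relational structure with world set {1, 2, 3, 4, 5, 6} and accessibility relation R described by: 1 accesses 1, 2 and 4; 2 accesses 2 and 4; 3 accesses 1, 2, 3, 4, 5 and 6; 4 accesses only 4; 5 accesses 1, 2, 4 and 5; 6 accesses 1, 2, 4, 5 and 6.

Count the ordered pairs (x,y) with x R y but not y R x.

Enumerating: (1,2), (1,4), (2,4), (3,1), (3,2), (3,4), (3,5), (3,6), (5,1), (5,2), (5,4), (6,1), (6,2), (6,4), (6,5).

15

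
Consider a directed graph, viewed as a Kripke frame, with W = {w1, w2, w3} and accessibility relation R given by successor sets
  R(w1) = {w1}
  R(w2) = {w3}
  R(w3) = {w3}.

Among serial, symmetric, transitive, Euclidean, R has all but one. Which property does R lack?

Serial: yes — every world has a successor (e.g. w1 R w1).
Symmetric: no — w2 R w3 but not w3 R w2.
Transitive: yes — every two-step R-path is closed by a direct edge.
Euclidean: yes — any two successors of a common world are R-related.
Only symmetric fails.

symmetric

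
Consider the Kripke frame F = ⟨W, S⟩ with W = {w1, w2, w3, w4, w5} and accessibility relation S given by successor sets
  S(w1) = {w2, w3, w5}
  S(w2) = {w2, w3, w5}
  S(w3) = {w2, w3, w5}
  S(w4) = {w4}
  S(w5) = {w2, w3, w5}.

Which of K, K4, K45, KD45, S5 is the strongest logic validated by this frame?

KD45

Transitive (axiom 4): yes — every two-step S-path is closed by a direct edge.
Euclidean (axiom 5): yes — any two successors of a common world are S-related.
Serial (axiom D): yes — every world has a successor (e.g. w1 S w2).
Reflexive (axiom T): no — w1 is not related to itself.
So F validates K, K4, K45, KD45; S5 would additionally require S to be reflexive. The strongest is KD45.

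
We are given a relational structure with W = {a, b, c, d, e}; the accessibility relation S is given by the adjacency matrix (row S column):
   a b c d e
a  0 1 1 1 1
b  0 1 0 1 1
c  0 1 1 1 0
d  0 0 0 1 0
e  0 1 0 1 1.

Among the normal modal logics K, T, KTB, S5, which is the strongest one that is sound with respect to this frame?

Reflexive (axiom T): no — a is not related to itself.
Symmetric (axiom B): no — a S b but not b S a.
Euclidean (axiom 5): no — a S b and a S c, but not b S c.
So F validates K; T would additionally require S to be reflexive. The strongest is K.

K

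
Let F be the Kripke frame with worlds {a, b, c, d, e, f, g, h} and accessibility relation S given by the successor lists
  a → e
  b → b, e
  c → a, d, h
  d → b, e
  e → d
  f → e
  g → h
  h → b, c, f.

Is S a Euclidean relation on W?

No

Euclidean: no — c S a and c S d, but not a S d.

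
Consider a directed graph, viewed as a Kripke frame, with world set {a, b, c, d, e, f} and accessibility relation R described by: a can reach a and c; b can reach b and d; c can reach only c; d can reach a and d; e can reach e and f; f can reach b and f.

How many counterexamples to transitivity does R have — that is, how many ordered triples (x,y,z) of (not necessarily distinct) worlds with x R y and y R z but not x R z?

4

Enumerating: (b,d,a), (d,a,c), (e,f,b), (f,b,d).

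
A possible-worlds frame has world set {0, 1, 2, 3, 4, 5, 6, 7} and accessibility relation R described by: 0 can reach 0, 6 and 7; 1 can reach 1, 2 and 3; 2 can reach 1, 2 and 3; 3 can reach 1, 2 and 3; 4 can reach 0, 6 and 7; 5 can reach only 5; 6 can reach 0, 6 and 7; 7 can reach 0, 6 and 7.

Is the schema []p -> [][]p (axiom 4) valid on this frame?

By correspondence theory, 4 is valid on a frame iff R is transitive.
Transitive: yes — every two-step R-path is closed by a direct edge.

Yes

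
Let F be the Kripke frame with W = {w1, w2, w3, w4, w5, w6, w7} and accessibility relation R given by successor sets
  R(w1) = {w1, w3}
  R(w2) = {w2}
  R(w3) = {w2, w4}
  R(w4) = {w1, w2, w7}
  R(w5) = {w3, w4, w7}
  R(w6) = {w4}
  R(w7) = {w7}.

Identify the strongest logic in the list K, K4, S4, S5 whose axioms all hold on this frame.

Transitive (axiom 4): no — w1 R w3 and w3 R w2, but not w1 R w2.
Reflexive (axiom T): no — w3 is not related to itself.
Euclidean (axiom 5): no — w3 R w2 and w3 R w4, but not w2 R w4.
So F validates K; K4 would additionally require R to be transitive. The strongest is K.

K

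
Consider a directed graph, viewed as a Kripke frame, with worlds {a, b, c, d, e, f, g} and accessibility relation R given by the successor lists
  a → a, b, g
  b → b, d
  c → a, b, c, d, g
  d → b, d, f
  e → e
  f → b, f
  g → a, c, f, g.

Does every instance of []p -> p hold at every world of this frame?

Yes

By correspondence theory, T is valid on a frame iff R is reflexive.
Reflexive: yes — every world is R-related to itself.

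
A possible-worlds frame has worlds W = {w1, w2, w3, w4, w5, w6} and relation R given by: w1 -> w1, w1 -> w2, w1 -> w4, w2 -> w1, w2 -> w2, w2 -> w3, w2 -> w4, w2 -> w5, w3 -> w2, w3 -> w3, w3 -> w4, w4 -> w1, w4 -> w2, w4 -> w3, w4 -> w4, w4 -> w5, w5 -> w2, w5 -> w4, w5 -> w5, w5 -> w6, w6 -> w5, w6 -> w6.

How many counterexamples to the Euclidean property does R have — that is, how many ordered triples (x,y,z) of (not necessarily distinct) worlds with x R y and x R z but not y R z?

16

Enumerating: (w2,w1,w3), (w2,w1,w5), (w2,w3,w1), (w2,w3,w5), (w2,w5,w1), (w2,w5,w3), (w4,w1,w3), (w4,w1,w5), (w4,w3,w1), (w4,w3,w5), (w4,w5,w1), (w4,w5,w3), (w5,w2,w6), (w5,w4,w6), (w5,w6,w2), (w5,w6,w4).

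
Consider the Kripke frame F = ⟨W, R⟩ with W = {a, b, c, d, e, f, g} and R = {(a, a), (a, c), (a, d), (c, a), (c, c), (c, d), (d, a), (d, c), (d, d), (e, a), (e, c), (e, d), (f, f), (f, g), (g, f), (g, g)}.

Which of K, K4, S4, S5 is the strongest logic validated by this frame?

Transitive (axiom 4): yes — every two-step R-path is closed by a direct edge.
Reflexive (axiom T): no — b is not related to itself.
Euclidean (axiom 5): yes — any two successors of a common world are R-related.
So F validates K, K4; S4 would additionally require R to be reflexive. The strongest is K4.

K4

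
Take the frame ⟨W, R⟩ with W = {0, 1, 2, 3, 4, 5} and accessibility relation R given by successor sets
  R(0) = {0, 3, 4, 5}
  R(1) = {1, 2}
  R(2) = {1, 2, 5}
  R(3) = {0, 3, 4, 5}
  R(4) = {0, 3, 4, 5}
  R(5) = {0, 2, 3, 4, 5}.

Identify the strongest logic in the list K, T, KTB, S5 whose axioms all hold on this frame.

KTB

Reflexive (axiom T): yes — every world is R-related to itself.
Symmetric (axiom B): yes — every pair in R has its reverse in R.
Euclidean (axiom 5): no — 2 R 1 and 2 R 5, but not 1 R 5.
So F validates K, T, KTB; S5 would additionally require R to be Euclidean. The strongest is KTB.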